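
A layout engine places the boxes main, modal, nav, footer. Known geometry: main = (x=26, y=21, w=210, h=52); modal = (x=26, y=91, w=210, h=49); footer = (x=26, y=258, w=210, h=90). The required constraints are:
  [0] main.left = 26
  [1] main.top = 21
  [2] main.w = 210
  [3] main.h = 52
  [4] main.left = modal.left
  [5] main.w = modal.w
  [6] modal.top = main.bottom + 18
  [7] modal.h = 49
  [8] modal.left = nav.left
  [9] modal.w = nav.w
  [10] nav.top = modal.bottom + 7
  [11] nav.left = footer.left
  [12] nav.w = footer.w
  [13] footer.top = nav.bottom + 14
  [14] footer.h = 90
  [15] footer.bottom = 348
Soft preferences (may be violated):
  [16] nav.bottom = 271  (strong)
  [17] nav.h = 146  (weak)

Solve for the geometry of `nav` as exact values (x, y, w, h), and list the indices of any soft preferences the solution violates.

nav = (x=26, y=147, w=210, h=97)
violated soft preferences: 16, 17

1. nav.x = 26  [modal.left = nav.left]
2. nav.w = 210  [modal.w = nav.w]
3. nav.y = 147  [nav.top = modal.bottom + 7]
4. nav.h = 97  [footer.top = nav.bottom + 14]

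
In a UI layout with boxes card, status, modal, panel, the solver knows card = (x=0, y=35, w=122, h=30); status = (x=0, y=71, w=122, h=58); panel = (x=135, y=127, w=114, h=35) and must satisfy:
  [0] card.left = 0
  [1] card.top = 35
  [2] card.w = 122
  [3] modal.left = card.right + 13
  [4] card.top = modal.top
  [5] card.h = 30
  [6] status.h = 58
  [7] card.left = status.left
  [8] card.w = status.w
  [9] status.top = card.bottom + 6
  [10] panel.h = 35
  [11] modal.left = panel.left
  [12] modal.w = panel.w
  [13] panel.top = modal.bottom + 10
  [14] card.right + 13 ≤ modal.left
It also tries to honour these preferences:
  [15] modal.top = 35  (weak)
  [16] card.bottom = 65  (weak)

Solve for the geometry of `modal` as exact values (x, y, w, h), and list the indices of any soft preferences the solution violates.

modal = (x=135, y=35, w=114, h=82)
violated soft preferences: none

1. modal.x = 135  [modal.left = card.right + 13]
2. modal.y = 35  [card.top = modal.top]
3. modal.w = 114  [modal.w = panel.w]
4. modal.h = 82  [panel.top = modal.bottom + 10]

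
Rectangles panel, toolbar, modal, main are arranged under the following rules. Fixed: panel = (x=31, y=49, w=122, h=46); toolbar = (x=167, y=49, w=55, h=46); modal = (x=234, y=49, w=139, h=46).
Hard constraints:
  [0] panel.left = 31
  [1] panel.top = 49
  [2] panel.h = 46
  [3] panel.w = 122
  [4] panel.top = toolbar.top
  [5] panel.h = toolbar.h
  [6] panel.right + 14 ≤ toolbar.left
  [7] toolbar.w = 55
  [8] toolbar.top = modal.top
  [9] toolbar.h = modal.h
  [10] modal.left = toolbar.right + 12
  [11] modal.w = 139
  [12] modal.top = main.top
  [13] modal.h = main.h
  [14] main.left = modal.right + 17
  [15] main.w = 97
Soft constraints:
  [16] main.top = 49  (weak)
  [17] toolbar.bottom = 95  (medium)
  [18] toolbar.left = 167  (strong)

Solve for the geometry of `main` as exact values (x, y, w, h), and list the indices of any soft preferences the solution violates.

1. main.y = 49  [modal.top = main.top]
2. main.h = 46  [modal.h = main.h]
3. main.x = 390  [main.left = modal.right + 17]
4. main.w = 97  [main.w = 97]

main = (x=390, y=49, w=97, h=46)
violated soft preferences: none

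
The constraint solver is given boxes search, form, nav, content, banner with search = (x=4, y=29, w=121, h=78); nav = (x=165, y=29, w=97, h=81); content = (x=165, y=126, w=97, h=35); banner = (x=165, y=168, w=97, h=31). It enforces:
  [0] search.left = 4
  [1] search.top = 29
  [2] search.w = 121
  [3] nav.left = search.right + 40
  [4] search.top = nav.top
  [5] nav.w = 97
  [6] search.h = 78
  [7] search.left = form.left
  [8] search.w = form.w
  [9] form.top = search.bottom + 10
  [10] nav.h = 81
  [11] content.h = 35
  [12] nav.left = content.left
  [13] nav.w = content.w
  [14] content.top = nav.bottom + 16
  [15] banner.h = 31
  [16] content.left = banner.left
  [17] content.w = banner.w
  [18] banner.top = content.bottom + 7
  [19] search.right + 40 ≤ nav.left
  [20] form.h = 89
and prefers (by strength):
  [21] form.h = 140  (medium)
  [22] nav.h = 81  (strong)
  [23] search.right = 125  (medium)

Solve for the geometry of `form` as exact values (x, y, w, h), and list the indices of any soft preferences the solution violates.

form = (x=4, y=117, w=121, h=89)
violated soft preferences: 21

1. form.x = 4  [search.left = form.left]
2. form.w = 121  [search.w = form.w]
3. form.y = 117  [form.top = search.bottom + 10]
4. form.h = 89  [form.h = 89]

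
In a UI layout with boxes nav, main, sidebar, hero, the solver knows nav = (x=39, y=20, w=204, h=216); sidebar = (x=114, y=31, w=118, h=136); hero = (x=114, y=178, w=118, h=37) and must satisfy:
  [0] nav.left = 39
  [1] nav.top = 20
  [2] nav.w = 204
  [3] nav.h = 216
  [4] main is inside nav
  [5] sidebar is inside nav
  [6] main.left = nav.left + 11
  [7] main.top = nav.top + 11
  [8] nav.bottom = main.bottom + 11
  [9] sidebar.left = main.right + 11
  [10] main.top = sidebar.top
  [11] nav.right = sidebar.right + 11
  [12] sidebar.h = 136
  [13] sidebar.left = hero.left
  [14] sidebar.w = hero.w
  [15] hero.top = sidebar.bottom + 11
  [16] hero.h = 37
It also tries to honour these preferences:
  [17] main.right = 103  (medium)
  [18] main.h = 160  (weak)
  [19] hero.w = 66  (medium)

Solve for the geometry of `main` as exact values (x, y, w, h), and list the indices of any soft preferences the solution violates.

main = (x=50, y=31, w=53, h=194)
violated soft preferences: 18, 19

1. main.x = 50  [main.left = nav.left + 11]
2. main.y = 31  [main.top = nav.top + 11]
3. main.h = 194  [nav.bottom = main.bottom + 11]
4. main.w = 53  [sidebar.left = main.right + 11]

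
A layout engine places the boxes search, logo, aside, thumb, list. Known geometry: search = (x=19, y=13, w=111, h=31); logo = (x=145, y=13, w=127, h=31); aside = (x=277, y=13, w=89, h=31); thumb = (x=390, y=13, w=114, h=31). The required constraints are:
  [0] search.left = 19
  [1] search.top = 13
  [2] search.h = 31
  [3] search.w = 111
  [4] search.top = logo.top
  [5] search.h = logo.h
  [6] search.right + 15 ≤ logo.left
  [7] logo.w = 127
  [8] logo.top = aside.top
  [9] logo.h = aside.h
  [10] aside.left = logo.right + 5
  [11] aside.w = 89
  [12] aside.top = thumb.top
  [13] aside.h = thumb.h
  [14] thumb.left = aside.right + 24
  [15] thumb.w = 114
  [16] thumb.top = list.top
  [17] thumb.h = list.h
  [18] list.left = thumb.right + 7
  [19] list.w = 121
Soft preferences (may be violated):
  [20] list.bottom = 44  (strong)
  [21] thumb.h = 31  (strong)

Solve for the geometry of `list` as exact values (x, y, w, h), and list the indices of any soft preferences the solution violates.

list = (x=511, y=13, w=121, h=31)
violated soft preferences: none

1. list.y = 13  [thumb.top = list.top]
2. list.h = 31  [thumb.h = list.h]
3. list.x = 511  [list.left = thumb.right + 7]
4. list.w = 121  [list.w = 121]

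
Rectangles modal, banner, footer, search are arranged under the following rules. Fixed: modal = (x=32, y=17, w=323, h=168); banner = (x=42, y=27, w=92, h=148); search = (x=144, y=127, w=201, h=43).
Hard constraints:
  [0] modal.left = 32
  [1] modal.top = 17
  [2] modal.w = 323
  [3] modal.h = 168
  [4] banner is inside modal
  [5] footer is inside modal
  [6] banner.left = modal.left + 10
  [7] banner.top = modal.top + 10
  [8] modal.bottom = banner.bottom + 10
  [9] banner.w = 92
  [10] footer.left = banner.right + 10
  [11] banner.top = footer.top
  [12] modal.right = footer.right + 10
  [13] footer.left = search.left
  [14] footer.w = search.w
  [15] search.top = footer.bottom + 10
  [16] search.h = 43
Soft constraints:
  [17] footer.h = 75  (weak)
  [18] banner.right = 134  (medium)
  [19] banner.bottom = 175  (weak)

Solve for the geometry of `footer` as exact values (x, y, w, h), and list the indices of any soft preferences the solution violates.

footer = (x=144, y=27, w=201, h=90)
violated soft preferences: 17

1. footer.x = 144  [footer.left = banner.right + 10]
2. footer.y = 27  [banner.top = footer.top]
3. footer.w = 201  [modal.right = footer.right + 10]
4. footer.h = 90  [search.top = footer.bottom + 10]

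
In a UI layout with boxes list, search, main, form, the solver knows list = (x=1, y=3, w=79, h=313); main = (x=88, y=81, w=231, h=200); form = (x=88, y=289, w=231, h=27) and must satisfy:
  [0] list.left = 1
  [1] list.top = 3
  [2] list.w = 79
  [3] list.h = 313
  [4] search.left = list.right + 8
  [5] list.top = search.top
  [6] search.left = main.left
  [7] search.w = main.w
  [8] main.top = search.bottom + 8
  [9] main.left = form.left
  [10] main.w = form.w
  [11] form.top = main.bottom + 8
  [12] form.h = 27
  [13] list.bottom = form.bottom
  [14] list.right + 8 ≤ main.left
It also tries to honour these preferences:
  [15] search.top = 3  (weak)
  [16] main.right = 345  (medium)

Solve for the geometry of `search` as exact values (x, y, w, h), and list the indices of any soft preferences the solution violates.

1. search.x = 88  [search.left = list.right + 8]
2. search.y = 3  [list.top = search.top]
3. search.w = 231  [search.w = main.w]
4. search.h = 70  [main.top = search.bottom + 8]

search = (x=88, y=3, w=231, h=70)
violated soft preferences: 16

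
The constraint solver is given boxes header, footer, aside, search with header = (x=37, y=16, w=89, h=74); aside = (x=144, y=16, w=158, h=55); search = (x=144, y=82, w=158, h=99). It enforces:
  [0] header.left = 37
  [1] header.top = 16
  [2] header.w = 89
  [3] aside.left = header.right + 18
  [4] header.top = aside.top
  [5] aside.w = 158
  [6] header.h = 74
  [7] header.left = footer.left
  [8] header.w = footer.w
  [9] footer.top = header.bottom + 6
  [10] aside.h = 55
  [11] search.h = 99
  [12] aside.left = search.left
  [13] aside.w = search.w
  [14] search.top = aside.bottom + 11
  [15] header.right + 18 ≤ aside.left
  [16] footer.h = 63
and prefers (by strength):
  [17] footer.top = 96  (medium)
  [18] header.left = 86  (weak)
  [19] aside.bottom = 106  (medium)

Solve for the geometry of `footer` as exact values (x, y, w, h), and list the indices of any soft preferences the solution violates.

footer = (x=37, y=96, w=89, h=63)
violated soft preferences: 18, 19

1. footer.x = 37  [header.left = footer.left]
2. footer.w = 89  [header.w = footer.w]
3. footer.y = 96  [footer.top = header.bottom + 6]
4. footer.h = 63  [footer.h = 63]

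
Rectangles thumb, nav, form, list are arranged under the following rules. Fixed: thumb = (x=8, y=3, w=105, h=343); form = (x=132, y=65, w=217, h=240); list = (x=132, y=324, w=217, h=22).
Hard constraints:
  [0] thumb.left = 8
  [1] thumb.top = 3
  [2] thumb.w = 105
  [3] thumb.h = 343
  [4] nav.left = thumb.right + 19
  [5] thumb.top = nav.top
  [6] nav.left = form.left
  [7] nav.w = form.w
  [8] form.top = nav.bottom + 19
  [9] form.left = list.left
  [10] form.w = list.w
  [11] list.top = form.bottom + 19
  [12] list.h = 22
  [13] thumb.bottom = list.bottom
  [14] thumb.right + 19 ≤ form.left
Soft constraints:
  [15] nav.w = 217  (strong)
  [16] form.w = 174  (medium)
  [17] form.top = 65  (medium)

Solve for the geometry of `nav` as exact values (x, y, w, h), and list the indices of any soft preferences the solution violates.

nav = (x=132, y=3, w=217, h=43)
violated soft preferences: 16

1. nav.x = 132  [nav.left = thumb.right + 19]
2. nav.y = 3  [thumb.top = nav.top]
3. nav.w = 217  [nav.w = form.w]
4. nav.h = 43  [form.top = nav.bottom + 19]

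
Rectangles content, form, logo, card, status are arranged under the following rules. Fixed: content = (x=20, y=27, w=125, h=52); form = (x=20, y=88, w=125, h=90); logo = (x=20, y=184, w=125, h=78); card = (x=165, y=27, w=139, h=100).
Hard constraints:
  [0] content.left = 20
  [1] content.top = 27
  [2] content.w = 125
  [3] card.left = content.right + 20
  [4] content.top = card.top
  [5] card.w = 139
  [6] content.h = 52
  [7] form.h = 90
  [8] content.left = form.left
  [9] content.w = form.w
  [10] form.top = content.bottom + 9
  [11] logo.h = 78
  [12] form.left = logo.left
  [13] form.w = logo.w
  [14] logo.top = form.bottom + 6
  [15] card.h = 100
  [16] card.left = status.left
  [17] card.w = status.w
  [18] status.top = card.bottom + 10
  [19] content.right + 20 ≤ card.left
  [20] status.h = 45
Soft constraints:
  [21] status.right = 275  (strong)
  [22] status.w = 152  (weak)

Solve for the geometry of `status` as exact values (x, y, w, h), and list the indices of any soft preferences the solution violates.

status = (x=165, y=137, w=139, h=45)
violated soft preferences: 21, 22

1. status.x = 165  [card.left = status.left]
2. status.w = 139  [card.w = status.w]
3. status.y = 137  [status.top = card.bottom + 10]
4. status.h = 45  [status.h = 45]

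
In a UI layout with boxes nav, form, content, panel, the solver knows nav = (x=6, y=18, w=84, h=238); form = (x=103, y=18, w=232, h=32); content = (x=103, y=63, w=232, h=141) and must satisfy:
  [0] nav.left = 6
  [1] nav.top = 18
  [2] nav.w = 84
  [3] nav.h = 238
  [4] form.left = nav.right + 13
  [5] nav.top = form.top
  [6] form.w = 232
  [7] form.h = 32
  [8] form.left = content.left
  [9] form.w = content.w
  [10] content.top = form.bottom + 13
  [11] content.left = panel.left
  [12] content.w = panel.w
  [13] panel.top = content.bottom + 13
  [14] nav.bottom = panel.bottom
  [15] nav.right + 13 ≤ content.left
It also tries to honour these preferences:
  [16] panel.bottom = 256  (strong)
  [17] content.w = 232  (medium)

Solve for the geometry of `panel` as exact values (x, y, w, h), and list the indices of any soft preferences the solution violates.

panel = (x=103, y=217, w=232, h=39)
violated soft preferences: none

1. panel.x = 103  [content.left = panel.left]
2. panel.w = 232  [content.w = panel.w]
3. panel.y = 217  [panel.top = content.bottom + 13]
4. panel.h = 39  [nav.bottom = panel.bottom]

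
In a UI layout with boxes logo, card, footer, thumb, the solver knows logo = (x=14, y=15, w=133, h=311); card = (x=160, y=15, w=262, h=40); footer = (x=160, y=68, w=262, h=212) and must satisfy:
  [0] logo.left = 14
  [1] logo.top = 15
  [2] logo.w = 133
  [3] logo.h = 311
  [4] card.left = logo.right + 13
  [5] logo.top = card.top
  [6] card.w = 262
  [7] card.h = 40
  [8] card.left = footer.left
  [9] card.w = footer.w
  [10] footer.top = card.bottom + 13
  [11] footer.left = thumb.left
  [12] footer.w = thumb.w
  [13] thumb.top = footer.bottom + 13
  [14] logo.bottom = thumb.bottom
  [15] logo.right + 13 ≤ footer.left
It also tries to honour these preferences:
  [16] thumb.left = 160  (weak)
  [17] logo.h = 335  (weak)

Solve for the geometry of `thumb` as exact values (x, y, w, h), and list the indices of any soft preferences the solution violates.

thumb = (x=160, y=293, w=262, h=33)
violated soft preferences: 17

1. thumb.x = 160  [footer.left = thumb.left]
2. thumb.w = 262  [footer.w = thumb.w]
3. thumb.y = 293  [thumb.top = footer.bottom + 13]
4. thumb.h = 33  [logo.bottom = thumb.bottom]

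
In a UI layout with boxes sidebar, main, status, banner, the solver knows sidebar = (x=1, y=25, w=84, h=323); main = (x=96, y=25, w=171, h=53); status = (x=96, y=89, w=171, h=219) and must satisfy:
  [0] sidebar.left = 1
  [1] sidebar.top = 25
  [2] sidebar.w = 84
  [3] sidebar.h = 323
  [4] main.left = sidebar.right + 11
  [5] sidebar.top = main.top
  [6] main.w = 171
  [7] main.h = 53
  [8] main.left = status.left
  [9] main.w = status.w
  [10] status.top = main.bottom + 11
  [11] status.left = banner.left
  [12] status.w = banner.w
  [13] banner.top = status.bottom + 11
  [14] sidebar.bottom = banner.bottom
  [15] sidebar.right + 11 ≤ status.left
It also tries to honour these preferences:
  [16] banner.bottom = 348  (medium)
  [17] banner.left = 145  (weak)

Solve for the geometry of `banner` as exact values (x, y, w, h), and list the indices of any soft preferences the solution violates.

1. banner.x = 96  [status.left = banner.left]
2. banner.w = 171  [status.w = banner.w]
3. banner.y = 319  [banner.top = status.bottom + 11]
4. banner.h = 29  [sidebar.bottom = banner.bottom]

banner = (x=96, y=319, w=171, h=29)
violated soft preferences: 17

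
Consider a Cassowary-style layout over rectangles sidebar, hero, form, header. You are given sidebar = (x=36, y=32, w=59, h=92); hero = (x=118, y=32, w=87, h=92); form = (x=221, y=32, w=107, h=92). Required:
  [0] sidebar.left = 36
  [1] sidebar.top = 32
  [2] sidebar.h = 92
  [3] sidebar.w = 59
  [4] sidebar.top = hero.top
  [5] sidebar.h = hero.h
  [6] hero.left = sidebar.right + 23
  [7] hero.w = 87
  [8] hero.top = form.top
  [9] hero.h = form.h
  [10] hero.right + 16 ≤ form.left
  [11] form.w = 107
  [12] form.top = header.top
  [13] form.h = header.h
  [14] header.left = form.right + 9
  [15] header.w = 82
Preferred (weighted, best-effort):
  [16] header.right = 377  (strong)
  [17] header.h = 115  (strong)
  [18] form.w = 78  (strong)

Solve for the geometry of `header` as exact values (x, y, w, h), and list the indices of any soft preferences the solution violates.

1. header.y = 32  [form.top = header.top]
2. header.h = 92  [form.h = header.h]
3. header.x = 337  [header.left = form.right + 9]
4. header.w = 82  [header.w = 82]

header = (x=337, y=32, w=82, h=92)
violated soft preferences: 16, 17, 18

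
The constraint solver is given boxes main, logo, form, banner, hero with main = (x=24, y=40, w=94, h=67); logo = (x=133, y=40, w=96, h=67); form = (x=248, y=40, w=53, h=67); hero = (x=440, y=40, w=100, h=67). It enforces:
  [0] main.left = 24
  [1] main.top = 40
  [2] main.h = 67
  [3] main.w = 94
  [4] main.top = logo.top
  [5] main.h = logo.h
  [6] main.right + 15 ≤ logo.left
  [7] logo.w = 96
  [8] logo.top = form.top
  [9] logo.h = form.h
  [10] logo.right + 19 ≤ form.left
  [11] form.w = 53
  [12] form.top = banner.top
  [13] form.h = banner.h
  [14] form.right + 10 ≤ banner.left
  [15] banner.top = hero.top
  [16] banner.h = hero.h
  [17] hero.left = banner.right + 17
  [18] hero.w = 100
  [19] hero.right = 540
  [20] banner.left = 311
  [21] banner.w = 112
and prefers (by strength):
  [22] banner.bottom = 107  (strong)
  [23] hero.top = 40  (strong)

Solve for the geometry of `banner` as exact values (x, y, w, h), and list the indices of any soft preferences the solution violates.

banner = (x=311, y=40, w=112, h=67)
violated soft preferences: none

1. banner.y = 40  [form.top = banner.top]
2. banner.h = 67  [form.h = banner.h]
3. banner.x = 311  [banner.left = 311]
4. banner.w = 112  [banner.w = 112]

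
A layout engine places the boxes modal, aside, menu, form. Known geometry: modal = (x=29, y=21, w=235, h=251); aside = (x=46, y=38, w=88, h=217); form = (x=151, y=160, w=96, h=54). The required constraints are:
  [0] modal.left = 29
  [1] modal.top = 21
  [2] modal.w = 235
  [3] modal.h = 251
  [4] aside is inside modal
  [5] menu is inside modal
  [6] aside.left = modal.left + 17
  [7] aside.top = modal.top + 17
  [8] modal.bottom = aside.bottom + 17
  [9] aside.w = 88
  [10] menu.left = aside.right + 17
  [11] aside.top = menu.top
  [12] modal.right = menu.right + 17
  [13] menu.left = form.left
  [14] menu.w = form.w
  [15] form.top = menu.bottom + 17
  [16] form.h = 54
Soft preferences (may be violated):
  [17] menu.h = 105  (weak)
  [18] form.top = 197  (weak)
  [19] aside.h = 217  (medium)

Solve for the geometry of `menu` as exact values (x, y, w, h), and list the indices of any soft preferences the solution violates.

1. menu.x = 151  [menu.left = aside.right + 17]
2. menu.y = 38  [aside.top = menu.top]
3. menu.w = 96  [modal.right = menu.right + 17]
4. menu.h = 105  [form.top = menu.bottom + 17]

menu = (x=151, y=38, w=96, h=105)
violated soft preferences: 18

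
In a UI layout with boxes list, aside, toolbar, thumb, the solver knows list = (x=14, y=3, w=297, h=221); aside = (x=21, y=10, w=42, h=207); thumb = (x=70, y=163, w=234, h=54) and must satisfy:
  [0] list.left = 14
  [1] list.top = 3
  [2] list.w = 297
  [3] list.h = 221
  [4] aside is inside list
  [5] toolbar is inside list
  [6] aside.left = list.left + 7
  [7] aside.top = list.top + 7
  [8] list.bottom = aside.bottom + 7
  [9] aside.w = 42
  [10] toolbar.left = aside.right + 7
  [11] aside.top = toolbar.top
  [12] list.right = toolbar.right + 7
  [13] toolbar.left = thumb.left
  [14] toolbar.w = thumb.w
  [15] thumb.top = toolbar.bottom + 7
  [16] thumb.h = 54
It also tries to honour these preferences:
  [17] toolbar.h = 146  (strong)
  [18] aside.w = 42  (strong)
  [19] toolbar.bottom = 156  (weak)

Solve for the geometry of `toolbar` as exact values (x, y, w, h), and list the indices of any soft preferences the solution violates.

toolbar = (x=70, y=10, w=234, h=146)
violated soft preferences: none

1. toolbar.x = 70  [toolbar.left = aside.right + 7]
2. toolbar.y = 10  [aside.top = toolbar.top]
3. toolbar.w = 234  [list.right = toolbar.right + 7]
4. toolbar.h = 146  [thumb.top = toolbar.bottom + 7]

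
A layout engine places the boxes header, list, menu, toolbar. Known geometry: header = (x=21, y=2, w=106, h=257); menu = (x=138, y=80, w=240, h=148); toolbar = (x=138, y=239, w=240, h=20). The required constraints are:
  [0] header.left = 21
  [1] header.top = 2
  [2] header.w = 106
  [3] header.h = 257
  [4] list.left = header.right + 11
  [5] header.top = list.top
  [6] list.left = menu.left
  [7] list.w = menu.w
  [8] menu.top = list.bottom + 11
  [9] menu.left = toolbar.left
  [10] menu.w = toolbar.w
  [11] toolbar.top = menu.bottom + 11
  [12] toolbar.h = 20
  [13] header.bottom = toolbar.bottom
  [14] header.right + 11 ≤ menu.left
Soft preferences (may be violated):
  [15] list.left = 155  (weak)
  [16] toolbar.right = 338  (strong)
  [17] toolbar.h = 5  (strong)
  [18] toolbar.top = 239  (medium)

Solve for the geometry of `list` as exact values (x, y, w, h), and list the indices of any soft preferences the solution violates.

1. list.x = 138  [list.left = header.right + 11]
2. list.y = 2  [header.top = list.top]
3. list.w = 240  [list.w = menu.w]
4. list.h = 67  [menu.top = list.bottom + 11]

list = (x=138, y=2, w=240, h=67)
violated soft preferences: 15, 16, 17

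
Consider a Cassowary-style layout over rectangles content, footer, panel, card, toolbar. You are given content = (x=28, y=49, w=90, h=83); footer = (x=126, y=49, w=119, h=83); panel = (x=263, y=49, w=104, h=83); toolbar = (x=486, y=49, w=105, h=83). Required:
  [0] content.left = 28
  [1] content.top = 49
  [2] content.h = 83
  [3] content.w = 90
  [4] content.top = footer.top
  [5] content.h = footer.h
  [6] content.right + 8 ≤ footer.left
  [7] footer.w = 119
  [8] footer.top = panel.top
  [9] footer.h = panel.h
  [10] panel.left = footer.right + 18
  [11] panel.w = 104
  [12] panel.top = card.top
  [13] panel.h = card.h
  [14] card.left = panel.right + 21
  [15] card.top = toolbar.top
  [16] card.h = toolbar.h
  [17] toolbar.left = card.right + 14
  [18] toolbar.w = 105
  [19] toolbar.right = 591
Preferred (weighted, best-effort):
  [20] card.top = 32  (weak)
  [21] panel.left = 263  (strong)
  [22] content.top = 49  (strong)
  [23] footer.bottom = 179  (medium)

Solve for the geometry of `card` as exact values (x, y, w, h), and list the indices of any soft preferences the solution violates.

1. card.y = 49  [panel.top = card.top]
2. card.h = 83  [panel.h = card.h]
3. card.x = 388  [card.left = panel.right + 21]
4. card.w = 84  [toolbar.left = card.right + 14]

card = (x=388, y=49, w=84, h=83)
violated soft preferences: 20, 23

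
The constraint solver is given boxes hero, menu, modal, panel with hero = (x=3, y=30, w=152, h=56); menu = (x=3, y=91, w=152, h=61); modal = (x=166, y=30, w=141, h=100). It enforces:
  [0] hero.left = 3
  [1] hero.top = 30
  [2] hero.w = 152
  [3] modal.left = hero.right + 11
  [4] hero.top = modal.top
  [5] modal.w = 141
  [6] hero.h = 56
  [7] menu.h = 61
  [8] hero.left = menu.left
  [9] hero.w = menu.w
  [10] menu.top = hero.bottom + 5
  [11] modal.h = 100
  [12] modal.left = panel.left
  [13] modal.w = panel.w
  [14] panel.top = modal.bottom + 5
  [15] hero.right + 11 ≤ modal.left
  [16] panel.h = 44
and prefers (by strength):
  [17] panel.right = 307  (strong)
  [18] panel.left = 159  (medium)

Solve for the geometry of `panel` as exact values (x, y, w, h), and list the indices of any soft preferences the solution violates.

1. panel.x = 166  [modal.left = panel.left]
2. panel.w = 141  [modal.w = panel.w]
3. panel.y = 135  [panel.top = modal.bottom + 5]
4. panel.h = 44  [panel.h = 44]

panel = (x=166, y=135, w=141, h=44)
violated soft preferences: 18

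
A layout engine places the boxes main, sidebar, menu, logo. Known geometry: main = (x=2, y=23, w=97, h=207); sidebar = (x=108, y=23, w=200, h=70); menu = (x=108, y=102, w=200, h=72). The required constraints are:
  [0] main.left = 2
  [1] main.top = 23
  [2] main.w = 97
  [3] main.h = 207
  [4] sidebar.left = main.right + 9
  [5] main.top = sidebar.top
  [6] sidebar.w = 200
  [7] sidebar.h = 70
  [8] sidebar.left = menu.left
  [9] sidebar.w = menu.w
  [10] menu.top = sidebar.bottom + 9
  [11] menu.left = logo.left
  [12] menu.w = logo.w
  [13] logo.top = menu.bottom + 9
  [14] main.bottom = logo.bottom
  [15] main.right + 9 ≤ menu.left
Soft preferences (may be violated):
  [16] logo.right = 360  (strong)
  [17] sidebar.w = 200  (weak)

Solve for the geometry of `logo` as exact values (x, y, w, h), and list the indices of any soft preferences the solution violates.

1. logo.x = 108  [menu.left = logo.left]
2. logo.w = 200  [menu.w = logo.w]
3. logo.y = 183  [logo.top = menu.bottom + 9]
4. logo.h = 47  [main.bottom = logo.bottom]

logo = (x=108, y=183, w=200, h=47)
violated soft preferences: 16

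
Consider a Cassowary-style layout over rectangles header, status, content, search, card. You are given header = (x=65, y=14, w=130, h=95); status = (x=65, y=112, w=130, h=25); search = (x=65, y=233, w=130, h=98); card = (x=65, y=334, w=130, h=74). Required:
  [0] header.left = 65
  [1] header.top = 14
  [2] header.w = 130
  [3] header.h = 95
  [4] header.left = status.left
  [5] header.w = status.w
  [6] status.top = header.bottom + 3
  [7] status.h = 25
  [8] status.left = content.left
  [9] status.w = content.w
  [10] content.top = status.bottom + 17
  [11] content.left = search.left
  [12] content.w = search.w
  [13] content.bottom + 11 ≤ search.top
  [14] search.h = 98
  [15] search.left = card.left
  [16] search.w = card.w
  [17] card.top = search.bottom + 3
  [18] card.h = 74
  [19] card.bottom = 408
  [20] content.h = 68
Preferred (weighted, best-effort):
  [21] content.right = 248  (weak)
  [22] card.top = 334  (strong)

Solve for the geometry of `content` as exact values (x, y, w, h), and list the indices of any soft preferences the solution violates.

1. content.x = 65  [status.left = content.left]
2. content.w = 130  [status.w = content.w]
3. content.y = 154  [content.top = status.bottom + 17]
4. content.h = 68  [content.h = 68]

content = (x=65, y=154, w=130, h=68)
violated soft preferences: 21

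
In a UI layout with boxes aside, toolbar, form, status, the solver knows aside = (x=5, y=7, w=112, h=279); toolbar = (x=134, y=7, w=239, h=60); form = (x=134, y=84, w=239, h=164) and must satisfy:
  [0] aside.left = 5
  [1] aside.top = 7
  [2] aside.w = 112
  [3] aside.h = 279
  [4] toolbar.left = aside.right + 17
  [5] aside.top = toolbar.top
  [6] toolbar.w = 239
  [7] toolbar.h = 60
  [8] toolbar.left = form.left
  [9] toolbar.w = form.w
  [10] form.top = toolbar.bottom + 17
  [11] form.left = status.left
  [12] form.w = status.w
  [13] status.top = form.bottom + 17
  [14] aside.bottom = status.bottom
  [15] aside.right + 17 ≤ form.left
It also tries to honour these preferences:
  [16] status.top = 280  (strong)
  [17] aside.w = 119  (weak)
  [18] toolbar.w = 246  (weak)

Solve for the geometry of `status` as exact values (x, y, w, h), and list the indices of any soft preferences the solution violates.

1. status.x = 134  [form.left = status.left]
2. status.w = 239  [form.w = status.w]
3. status.y = 265  [status.top = form.bottom + 17]
4. status.h = 21  [aside.bottom = status.bottom]

status = (x=134, y=265, w=239, h=21)
violated soft preferences: 16, 17, 18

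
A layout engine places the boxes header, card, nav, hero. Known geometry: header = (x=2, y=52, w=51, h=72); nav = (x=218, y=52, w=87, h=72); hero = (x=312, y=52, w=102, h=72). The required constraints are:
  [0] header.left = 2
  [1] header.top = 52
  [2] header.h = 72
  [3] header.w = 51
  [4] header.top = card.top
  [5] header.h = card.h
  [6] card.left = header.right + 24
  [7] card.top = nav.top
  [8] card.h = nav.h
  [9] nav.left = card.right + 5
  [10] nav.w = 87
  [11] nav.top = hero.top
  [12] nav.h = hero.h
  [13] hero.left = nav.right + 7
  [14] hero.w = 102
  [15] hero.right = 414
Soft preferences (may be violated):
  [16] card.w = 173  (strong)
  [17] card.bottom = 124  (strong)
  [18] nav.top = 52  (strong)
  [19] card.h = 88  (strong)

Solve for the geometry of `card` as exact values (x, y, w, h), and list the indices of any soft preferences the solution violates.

card = (x=77, y=52, w=136, h=72)
violated soft preferences: 16, 19

1. card.y = 52  [header.top = card.top]
2. card.h = 72  [header.h = card.h]
3. card.x = 77  [card.left = header.right + 24]
4. card.w = 136  [nav.left = card.right + 5]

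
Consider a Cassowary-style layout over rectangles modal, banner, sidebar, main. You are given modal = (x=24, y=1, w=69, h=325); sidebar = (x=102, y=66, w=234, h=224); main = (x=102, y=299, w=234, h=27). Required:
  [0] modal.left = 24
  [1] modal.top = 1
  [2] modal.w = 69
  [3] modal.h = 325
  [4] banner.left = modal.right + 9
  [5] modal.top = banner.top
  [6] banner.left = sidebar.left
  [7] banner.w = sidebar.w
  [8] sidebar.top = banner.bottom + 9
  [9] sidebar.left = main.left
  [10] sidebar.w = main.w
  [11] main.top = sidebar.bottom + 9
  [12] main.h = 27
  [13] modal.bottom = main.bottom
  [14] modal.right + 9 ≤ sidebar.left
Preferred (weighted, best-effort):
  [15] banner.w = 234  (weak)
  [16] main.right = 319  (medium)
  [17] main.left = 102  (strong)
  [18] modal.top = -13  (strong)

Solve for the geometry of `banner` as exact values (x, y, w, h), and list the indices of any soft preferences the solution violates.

1. banner.x = 102  [banner.left = modal.right + 9]
2. banner.y = 1  [modal.top = banner.top]
3. banner.w = 234  [banner.w = sidebar.w]
4. banner.h = 56  [sidebar.top = banner.bottom + 9]

banner = (x=102, y=1, w=234, h=56)
violated soft preferences: 16, 18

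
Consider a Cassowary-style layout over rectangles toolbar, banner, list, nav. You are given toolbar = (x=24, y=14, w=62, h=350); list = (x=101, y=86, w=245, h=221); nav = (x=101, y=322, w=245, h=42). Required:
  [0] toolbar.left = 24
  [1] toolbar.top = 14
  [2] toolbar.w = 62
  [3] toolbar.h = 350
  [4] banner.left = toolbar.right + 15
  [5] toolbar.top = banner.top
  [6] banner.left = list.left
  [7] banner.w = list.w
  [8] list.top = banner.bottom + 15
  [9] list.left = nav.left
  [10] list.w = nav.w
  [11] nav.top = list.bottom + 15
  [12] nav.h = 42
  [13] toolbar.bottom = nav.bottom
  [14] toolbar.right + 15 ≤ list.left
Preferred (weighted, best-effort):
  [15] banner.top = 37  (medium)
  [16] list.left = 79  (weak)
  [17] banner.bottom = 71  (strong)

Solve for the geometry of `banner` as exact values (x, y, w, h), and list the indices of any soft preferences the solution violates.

banner = (x=101, y=14, w=245, h=57)
violated soft preferences: 15, 16

1. banner.x = 101  [banner.left = toolbar.right + 15]
2. banner.y = 14  [toolbar.top = banner.top]
3. banner.w = 245  [banner.w = list.w]
4. banner.h = 57  [list.top = banner.bottom + 15]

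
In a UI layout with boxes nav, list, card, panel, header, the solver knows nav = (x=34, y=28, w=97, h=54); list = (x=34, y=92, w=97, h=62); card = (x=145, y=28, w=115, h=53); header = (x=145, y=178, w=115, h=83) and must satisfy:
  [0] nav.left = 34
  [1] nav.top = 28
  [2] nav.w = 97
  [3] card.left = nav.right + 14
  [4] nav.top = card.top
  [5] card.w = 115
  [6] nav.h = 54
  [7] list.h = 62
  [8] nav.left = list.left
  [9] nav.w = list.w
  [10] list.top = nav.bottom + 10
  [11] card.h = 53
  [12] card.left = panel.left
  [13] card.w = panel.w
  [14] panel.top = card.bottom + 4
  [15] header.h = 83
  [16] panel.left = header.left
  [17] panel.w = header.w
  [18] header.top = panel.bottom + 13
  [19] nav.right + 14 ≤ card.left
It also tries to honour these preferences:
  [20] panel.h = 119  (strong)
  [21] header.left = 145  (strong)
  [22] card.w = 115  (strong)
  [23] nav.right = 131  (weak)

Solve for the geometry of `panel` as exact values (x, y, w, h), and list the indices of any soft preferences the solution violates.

panel = (x=145, y=85, w=115, h=80)
violated soft preferences: 20

1. panel.x = 145  [card.left = panel.left]
2. panel.w = 115  [card.w = panel.w]
3. panel.y = 85  [panel.top = card.bottom + 4]
4. panel.h = 80  [header.top = panel.bottom + 13]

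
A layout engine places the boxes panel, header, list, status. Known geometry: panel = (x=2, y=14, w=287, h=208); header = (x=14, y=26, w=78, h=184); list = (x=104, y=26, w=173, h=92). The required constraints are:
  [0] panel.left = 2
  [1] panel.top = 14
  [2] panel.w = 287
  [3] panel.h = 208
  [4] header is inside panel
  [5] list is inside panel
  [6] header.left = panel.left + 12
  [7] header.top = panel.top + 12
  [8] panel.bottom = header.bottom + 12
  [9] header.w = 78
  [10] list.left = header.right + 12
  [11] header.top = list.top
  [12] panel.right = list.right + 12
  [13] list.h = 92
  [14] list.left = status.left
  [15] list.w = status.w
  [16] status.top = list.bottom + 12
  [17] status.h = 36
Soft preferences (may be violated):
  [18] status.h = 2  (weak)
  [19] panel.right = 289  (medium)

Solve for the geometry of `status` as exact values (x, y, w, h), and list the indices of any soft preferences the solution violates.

1. status.x = 104  [list.left = status.left]
2. status.w = 173  [list.w = status.w]
3. status.y = 130  [status.top = list.bottom + 12]
4. status.h = 36  [status.h = 36]

status = (x=104, y=130, w=173, h=36)
violated soft preferences: 18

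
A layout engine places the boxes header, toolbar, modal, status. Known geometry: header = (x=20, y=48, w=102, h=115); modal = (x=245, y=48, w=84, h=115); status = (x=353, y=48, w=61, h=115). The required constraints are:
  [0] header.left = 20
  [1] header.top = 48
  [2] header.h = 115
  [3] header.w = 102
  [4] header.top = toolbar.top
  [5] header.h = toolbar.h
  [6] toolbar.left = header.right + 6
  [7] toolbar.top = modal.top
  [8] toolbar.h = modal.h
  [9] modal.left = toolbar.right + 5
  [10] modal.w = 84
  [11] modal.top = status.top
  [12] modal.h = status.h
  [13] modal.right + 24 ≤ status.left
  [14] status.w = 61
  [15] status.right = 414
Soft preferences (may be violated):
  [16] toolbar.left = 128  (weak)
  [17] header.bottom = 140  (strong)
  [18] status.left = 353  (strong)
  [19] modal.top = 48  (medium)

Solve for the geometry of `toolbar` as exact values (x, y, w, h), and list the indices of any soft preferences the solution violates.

toolbar = (x=128, y=48, w=112, h=115)
violated soft preferences: 17

1. toolbar.y = 48  [header.top = toolbar.top]
2. toolbar.h = 115  [header.h = toolbar.h]
3. toolbar.x = 128  [toolbar.left = header.right + 6]
4. toolbar.w = 112  [modal.left = toolbar.right + 5]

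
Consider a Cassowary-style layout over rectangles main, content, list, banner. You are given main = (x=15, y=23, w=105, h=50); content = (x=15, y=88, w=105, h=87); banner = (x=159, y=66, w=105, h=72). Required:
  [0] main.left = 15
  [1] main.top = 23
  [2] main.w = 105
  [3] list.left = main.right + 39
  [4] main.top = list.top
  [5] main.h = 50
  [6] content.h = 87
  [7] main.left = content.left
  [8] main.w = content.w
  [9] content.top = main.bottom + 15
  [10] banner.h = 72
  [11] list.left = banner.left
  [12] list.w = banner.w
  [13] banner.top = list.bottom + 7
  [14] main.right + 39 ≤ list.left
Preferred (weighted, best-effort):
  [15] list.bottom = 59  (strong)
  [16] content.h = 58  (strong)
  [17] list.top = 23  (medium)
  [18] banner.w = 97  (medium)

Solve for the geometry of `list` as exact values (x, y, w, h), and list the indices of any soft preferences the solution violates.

list = (x=159, y=23, w=105, h=36)
violated soft preferences: 16, 18

1. list.x = 159  [list.left = main.right + 39]
2. list.y = 23  [main.top = list.top]
3. list.w = 105  [list.w = banner.w]
4. list.h = 36  [banner.top = list.bottom + 7]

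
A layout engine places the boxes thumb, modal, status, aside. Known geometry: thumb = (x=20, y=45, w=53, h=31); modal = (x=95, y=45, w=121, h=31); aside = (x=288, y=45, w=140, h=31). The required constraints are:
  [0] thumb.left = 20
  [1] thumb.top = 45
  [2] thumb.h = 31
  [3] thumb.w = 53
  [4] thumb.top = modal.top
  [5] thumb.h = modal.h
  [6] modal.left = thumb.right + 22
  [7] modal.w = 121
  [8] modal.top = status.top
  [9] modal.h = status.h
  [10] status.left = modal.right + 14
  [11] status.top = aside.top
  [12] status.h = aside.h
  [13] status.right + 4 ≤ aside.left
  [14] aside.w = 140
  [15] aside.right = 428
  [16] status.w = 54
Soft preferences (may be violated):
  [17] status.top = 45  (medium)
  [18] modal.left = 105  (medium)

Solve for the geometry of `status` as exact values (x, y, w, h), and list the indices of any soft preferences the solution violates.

status = (x=230, y=45, w=54, h=31)
violated soft preferences: 18

1. status.y = 45  [modal.top = status.top]
2. status.h = 31  [modal.h = status.h]
3. status.x = 230  [status.left = modal.right + 14]
4. status.w = 54  [status.w = 54]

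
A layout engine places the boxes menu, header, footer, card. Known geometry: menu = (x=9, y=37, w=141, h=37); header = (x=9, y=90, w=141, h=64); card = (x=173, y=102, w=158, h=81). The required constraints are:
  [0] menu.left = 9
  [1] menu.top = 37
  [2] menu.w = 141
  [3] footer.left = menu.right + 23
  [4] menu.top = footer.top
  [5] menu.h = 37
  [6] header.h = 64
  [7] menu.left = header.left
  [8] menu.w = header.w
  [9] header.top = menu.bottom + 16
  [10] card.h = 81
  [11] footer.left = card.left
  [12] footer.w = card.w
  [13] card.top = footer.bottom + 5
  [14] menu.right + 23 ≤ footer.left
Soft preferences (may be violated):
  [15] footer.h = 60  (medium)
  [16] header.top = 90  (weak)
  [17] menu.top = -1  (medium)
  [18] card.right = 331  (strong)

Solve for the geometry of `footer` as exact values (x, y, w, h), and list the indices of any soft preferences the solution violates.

1. footer.x = 173  [footer.left = menu.right + 23]
2. footer.y = 37  [menu.top = footer.top]
3. footer.w = 158  [footer.w = card.w]
4. footer.h = 60  [card.top = footer.bottom + 5]

footer = (x=173, y=37, w=158, h=60)
violated soft preferences: 17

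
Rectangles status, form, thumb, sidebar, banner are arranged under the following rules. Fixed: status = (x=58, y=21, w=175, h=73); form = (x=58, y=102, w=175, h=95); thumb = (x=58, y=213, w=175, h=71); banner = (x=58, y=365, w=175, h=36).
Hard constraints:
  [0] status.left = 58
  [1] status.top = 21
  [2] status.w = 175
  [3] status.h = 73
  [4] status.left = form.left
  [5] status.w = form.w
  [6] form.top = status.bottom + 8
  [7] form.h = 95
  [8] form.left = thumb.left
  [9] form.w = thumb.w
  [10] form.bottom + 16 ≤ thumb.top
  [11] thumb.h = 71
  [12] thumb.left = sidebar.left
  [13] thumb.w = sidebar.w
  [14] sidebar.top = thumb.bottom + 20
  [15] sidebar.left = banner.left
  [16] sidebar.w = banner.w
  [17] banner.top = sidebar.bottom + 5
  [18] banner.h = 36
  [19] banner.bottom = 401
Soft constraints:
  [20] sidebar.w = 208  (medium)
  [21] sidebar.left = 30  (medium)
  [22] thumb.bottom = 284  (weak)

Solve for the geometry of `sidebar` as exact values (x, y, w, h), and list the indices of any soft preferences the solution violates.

sidebar = (x=58, y=304, w=175, h=56)
violated soft preferences: 20, 21

1. sidebar.x = 58  [thumb.left = sidebar.left]
2. sidebar.w = 175  [thumb.w = sidebar.w]
3. sidebar.y = 304  [sidebar.top = thumb.bottom + 20]
4. sidebar.h = 56  [banner.top = sidebar.bottom + 5]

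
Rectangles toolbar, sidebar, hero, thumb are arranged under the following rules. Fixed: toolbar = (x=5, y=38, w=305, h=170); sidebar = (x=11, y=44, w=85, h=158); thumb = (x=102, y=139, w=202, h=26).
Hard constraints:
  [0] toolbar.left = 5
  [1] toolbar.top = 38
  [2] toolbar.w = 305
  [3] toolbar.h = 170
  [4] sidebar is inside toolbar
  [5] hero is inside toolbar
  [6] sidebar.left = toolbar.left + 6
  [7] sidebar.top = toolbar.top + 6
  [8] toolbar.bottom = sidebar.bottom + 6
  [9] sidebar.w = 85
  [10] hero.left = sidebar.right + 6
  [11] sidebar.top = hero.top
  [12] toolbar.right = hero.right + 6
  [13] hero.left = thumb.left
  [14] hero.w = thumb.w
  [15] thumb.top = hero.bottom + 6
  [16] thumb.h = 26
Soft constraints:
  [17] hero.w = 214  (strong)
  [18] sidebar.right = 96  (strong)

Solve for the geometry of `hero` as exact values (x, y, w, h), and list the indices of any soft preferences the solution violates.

1. hero.x = 102  [hero.left = sidebar.right + 6]
2. hero.y = 44  [sidebar.top = hero.top]
3. hero.w = 202  [toolbar.right = hero.right + 6]
4. hero.h = 89  [thumb.top = hero.bottom + 6]

hero = (x=102, y=44, w=202, h=89)
violated soft preferences: 17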